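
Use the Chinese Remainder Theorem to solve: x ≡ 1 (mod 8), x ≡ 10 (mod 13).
M = 8 × 13 = 104. M₁ = 13, y₁ ≡ 5 (mod 8). M₂ = 8, y₂ ≡ 5 (mod 13). x = 1×13×5 + 10×8×5 ≡ 49 (mod 104)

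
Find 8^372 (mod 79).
Using Fermat: 8^{78} ≡ 1 (mod 79). 372 ≡ 60 (mod 78). So 8^{372} ≡ 8^{60} ≡ 65 (mod 79)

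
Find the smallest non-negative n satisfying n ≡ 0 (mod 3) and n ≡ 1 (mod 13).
M = 3 × 13 = 39. M₁ = 13, y₁ ≡ 1 (mod 3). M₂ = 3, y₂ ≡ 9 (mod 13). n = 0×13×1 + 1×3×9 ≡ 27 (mod 39)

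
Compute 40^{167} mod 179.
159

Using successive squaring:
Binary expansion of 167: 10100111
Powers of 40 mod 179 (each is the square of the previous):
  40^1 ≡ 40 (mod 179)
  40^2 ≡ 40² = 1600 ≡ 168 (mod 179)
  40^4 ≡ 168² = 28224 ≡ 121 (mod 179)
  40^8 ≡ 121² = 14641 ≡ 142 (mod 179)
  40^16 ≡ 142² = 20164 ≡ 116 (mod 179)
  40^32 ≡ 116² = 13456 ≡ 31 (mod 179)
  40^64 ≡ 31² = 961 ≡ 66 (mod 179)
  40^128 ≡ 66² = 4356 ≡ 60 (mod 179)
167 = 128 + 32 + 4 + 2 + 1, so 40^167 = 40^128 × 40^32 × 40^4 × 40^2 × 40^1 ≡ 60 × 31 × 121 × 168 × 40 (mod 179)
Multiplying step by step:
  60 × 31 = 1860 ≡ 70 (mod 179)
  70 × 121 = 8470 ≡ 57 (mod 179)
  57 × 168 = 9576 ≡ 89 (mod 179)
  89 × 40 = 3560 ≡ 159 (mod 179)
Result: 40^167 ≡ 159 (mod 179)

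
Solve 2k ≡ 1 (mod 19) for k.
10

Using Extended Euclidean Algorithm:
gcd(2, 19) = 1
Bezout coefficients: 2 × -9 + 19 × 1 = 1
So 2 × -9 ≡ 1 (mod 19)
The inverse is -9 mod 19 = 10
Verification: 2 × 10 = 20 = 1 × 19 + 1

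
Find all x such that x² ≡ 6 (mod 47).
The square roots of 6 mod 47 are 37 and 10. Verify: 37² = 1369 ≡ 6 (mod 47)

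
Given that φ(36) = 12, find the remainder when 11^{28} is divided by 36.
By Euler: 11^{12} ≡ 1 (mod 36) since gcd(11, 36) = 1. 28 = 2×12 + 4. So 11^{28} ≡ 11^{4} ≡ 25 (mod 36)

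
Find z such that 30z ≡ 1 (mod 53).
30^(-1) ≡ 23 (mod 53). Verification: 30 × 23 = 690 ≡ 1 (mod 53)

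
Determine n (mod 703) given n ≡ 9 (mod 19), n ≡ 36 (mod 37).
332

Using the Chinese Remainder Theorem:
M = product of moduli = 703
For equation 1: M_1 = 37, 37 ≡ 18 (mod 19), inverse of 37 mod 19 is 18 (check: 18 × 18 = 324 ≡ 1 (mod 19))
For equation 2: M_2 = 19, 19 ≡ 19 (mod 37), inverse of 19 mod 37 is 2 (check: 19 × 2 = 38 ≡ 1 (mod 37))
Combine: n ≡ Σ r_i×M_i×(M_i⁻¹ mod m_i) = 9×37×18 + 36×19×2 = 5994 + 1368 = 7362
7362 mod 703 = 332
n ≡ 332 (mod 703)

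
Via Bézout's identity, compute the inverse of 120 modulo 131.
Extended GCD: 120(-12) + 131(11) = 1. So 120^(-1) ≡ 119 ≡ 119 (mod 131). Verify: 120 × 119 = 14280 ≡ 1 (mod 131)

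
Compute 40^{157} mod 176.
160

Using successive squaring:
Binary expansion of 157: 10011101
Powers of 40 mod 176 (each is the square of the previous):
  40^1 ≡ 40 (mod 176)
  40^2 ≡ 40² = 1600 ≡ 16 (mod 176)
  40^4 ≡ 16² = 256 ≡ 80 (mod 176)
  40^8 ≡ 80² = 6400 ≡ 64 (mod 176)
  40^16 ≡ 64² = 4096 ≡ 48 (mod 176)
  40^32 ≡ 48² = 2304 ≡ 16 (mod 176)
  40^64 ≡ 16² = 256 ≡ 80 (mod 176)
  40^128 ≡ 80² = 6400 ≡ 64 (mod 176)
157 = 128 + 16 + 8 + 4 + 1, so 40^157 = 40^128 × 40^16 × 40^8 × 40^4 × 40^1 ≡ 64 × 48 × 64 × 80 × 40 (mod 176)
Multiplying step by step:
  64 × 48 = 3072 ≡ 80 (mod 176)
  80 × 64 = 5120 ≡ 16 (mod 176)
  16 × 80 = 1280 ≡ 48 (mod 176)
  48 × 40 = 1920 ≡ 160 (mod 176)
Result: 40^157 ≡ 160 (mod 176)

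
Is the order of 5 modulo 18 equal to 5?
No, the actual order is 6, not 5.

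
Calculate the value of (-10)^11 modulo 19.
Using repeated squaring. (-10) ≡ 9 (mod 19). 11 = 8 + 2 + 1 (binary 1011). Repeated squaring mod 19: 9^1 ≡ 9; 9^2 ≡ 9² = 81 ≡ 5; 9^4 ≡ 5² = 25 ≡ 6; 9^8 ≡ 6² = 36 ≡ 17. Multiply: (-10)^11 ≡ 9^8 × 9^2 × 9^1 ≡ 17 × 5 × 9 (mod 19): 17 × 5 = 85 ≡ 9; 9 × 9 = 81 ≡ 5. So (-10)^11 ≡ 5 (mod 19).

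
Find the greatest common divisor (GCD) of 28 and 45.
1

Using the Euclidean algorithm:
28 = 0 × 45 + 28
45 = 1 × 28 + 17
28 = 1 × 17 + 11
17 = 1 × 11 + 6
11 = 1 × 6 + 5
6 = 1 × 5 + 1
5 = 5 × 1 + 0

GCD(28, 45) = 1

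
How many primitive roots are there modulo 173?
Number of primitive roots mod 173 = φ(172) = 84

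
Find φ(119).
96

Prime factorization: 119 = 7 × 17
Using the formula φ(n) = n × Π(1 - 1/p) for each prime factor p:
φ(119) = 119 × (1 - 1/7) × (1 - 1/17)
φ(119) = 96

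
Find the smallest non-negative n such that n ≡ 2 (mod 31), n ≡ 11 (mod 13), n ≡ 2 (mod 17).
2637

Using the Chinese Remainder Theorem:
M = product of moduli = 6851
For equation 1: M_1 = 221, 221 ≡ 4 (mod 31), inverse of 221 mod 31 is 8 (check: 4 × 8 = 32 ≡ 1 (mod 31))
For equation 2: M_2 = 527, 527 ≡ 7 (mod 13), inverse of 527 mod 13 is 2 (check: 7 × 2 = 14 ≡ 1 (mod 13))
For equation 3: M_3 = 403, 403 ≡ 12 (mod 17), inverse of 403 mod 17 is 10 (check: 12 × 10 = 120 ≡ 1 (mod 17))
Combine: n ≡ Σ r_i×M_i×(M_i⁻¹ mod m_i) = 2×221×8 + 11×527×2 + 2×403×10 = 3536 + 11594 + 8060 = 23190
23190 mod 6851 = 2637
n ≡ 2637 (mod 6851)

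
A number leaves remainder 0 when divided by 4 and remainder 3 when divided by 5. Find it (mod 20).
M = 4 × 5 = 20. M₁ = 5, y₁ ≡ 1 (mod 4). M₂ = 4, y₂ ≡ 4 (mod 5). x = 0×5×1 + 3×4×4 ≡ 8 (mod 20)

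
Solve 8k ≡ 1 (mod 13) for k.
5

Using Extended Euclidean Algorithm:
gcd(8, 13) = 1
Bezout coefficients: 8 × 5 + 13 × -3 = 1
So 8 × 5 ≡ 1 (mod 13)
The inverse is 5 mod 13 = 5
Verification: 8 × 5 = 40 = 3 × 13 + 1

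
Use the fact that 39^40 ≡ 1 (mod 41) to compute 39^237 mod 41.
By Fermat: 39^{40} ≡ 1 (mod 41). 237 = 5×40 + 37. So 39^{237} ≡ 39^{37} ≡ 5 (mod 41)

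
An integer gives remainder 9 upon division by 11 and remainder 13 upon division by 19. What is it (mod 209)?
M = 11 × 19 = 209. M₁ = 19, y₁ ≡ 7 (mod 11). M₂ = 11, y₂ ≡ 7 (mod 19). r = 9×19×7 + 13×11×7 ≡ 108 (mod 209). The smallest positive such number is 108.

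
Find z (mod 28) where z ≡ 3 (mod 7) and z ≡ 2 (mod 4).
M = 7 × 4 = 28. M₁ = 4, y₁ ≡ 2 (mod 7). M₂ = 7, y₂ ≡ 3 (mod 4). z = 3×4×2 + 2×7×3 ≡ 10 (mod 28)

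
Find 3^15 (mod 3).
Using repeated squaring. 3 ≡ 0 (mod 3). 15 = 8 + 4 + 2 + 1 (binary 1111). Repeated squaring mod 3: 0^1 ≡ 0; 0^2 ≡ 0² = 0 ≡ 0; 0^4 ≡ 0² = 0 ≡ 0; 0^8 ≡ 0² = 0 ≡ 0. Multiply: 3^15 ≡ 0^8 × 0^4 × 0^2 × 0^1 ≡ 0 × 0 × 0 × 0 (mod 3): 0 × 0 = 0 ≡ 0; 0 × 0 = 0 ≡ 0; 0 × 0 = 0 ≡ 0. So 3^15 ≡ 0 (mod 3).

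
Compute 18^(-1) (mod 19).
18^(-1) ≡ 18 (mod 19). Verification: 18 × 18 = 324 ≡ 1 (mod 19)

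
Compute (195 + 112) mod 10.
7

(195 + 112) = 307
307 mod 10 = 7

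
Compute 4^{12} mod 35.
1

Using successive squaring:
Binary expansion of 12: 1100
Powers of 4 mod 35 (each is the square of the previous):
  4^1 ≡ 4 (mod 35)
  4^2 ≡ 4² = 16 ≡ 16 (mod 35)
  4^4 ≡ 16² = 256 ≡ 11 (mod 35)
  4^8 ≡ 11² = 121 ≡ 16 (mod 35)
12 = 8 + 4, so 4^12 = 4^8 × 4^4 ≡ 16 × 11 (mod 35)
Multiplying step by step:
  16 × 11 = 176 ≡ 1 (mod 35)
Result: 4^12 ≡ 1 (mod 35)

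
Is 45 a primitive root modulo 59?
No

To verify, check if 45^(58/q) ≢ 1 (mod 59) for each prime divisor q of 58
Divisors of 58 = 58: [1, 2, 29, 58]
  45^(58/2) = 45^29 ≡ 1 (mod 59)
  45^(58/29) = 45^2 ≡ 19 (mod 59)
Conclusion: 45 is not a primitive root modulo 59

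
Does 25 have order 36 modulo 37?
p - 1 = 36 has prime divisors 2, 3. Check 25^(36/q) mod 37 for each: 25^(36/2) = 25^18 ≡ 1, 25^(36/3) = 25^12 ≡ 26 (mod 37). Since 25^18 ≡ 1 (mod 37), the order of 25 divides 18 (in fact the order is 18) ≠ 36, so it is not a primitive root.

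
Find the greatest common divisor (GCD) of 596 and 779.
1

Using the Euclidean algorithm:
596 = 0 × 779 + 596
779 = 1 × 596 + 183
596 = 3 × 183 + 47
183 = 3 × 47 + 42
47 = 1 × 42 + 5
42 = 8 × 5 + 2
5 = 2 × 2 + 1
2 = 2 × 1 + 0

GCD(596, 779) = 1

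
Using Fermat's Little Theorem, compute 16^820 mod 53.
By Fermat: 16^{52} ≡ 1 (mod 53). 820 ≡ 40 (mod 52). So 16^{820} ≡ 16^{40} ≡ 16 (mod 53)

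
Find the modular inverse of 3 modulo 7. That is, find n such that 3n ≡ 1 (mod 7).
5

Using Extended Euclidean Algorithm:
gcd(3, 7) = 1
Bezout coefficients: 3 × -2 + 7 × 1 = 1
So 3 × -2 ≡ 1 (mod 7)
The inverse is -2 mod 7 = 5
Verification: 3 × 5 = 15 = 2 × 7 + 1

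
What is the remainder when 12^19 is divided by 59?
Using repeated squaring. 19 = 16 + 2 + 1 (binary 10011). Repeated squaring mod 59: 12^1 ≡ 12; 12^2 ≡ 12² = 144 ≡ 26; 12^4 ≡ 26² = 676 ≡ 27; 12^8 ≡ 27² = 729 ≡ 21; 12^16 ≡ 21² = 441 ≡ 28. Multiply: 12^19 = 12^16 × 12^2 × 12^1 ≡ 28 × 26 × 12 (mod 59): 28 × 26 = 728 ≡ 20; 20 × 12 = 240 ≡ 4. So 12^19 ≡ 4 (mod 59).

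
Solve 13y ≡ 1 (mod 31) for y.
12

Using Extended Euclidean Algorithm:
gcd(13, 31) = 1
Bezout coefficients: 13 × 12 + 31 × -5 = 1
So 13 × 12 ≡ 1 (mod 31)
The inverse is 12 mod 31 = 12
Verification: 13 × 12 = 156 = 5 × 31 + 1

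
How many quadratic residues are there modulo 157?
For prime 157, there are (p-1)/2 = (157-1)/2 = 78 quadratic residues (excluding 0).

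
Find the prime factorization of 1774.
2 × 887

Divide by primes starting from smallest:
1774 ÷ 2 = 887
887 ÷ 887 = 1

1774 = 2 × 887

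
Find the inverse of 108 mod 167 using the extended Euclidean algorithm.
Extended GCD: 108(-17) + 167(11) = 1. So 108^(-1) ≡ 150 ≡ 150 (mod 167). Verify: 108 × 150 = 16200 ≡ 1 (mod 167)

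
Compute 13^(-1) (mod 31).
13^(-1) ≡ 12 (mod 31). Verification: 13 × 12 = 156 ≡ 1 (mod 31)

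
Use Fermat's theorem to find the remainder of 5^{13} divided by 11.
4

By Fermat's Little Theorem, a^(p-1) ≡ 1 (mod p) for prime p and gcd(a, p) = 1
Here p = 11, so 5^10 ≡ 1 (mod 11)
We can reduce the exponent: 13 mod 10 = 3
So 5^13 ≡ 5^3 (mod 11)
Computing: 5^3 mod 11 = 4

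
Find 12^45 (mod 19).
Using Fermat: 12^{18} ≡ 1 (mod 19). 45 ≡ 9 (mod 18). So 12^{45} ≡ 12^{9} ≡ 18 (mod 19)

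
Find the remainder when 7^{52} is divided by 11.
By Fermat: 7^{10} ≡ 1 (mod 11). 52 = 5×10 + 2. So 7^{52} ≡ 7^{2} ≡ 5 (mod 11)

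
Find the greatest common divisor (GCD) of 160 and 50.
10

Using the Euclidean algorithm:
160 = 3 × 50 + 10
50 = 5 × 10 + 0

GCD(160, 50) = 10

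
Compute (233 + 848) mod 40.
1

(233 + 848) = 1081
1081 mod 40 = 1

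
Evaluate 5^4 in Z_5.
5 ≡ 0 (mod 5). 4 = 4 (binary 100). Repeated squaring mod 5: 0^1 ≡ 0; 0^2 ≡ 0² = 0 ≡ 0; 0^4 ≡ 0² = 0 ≡ 0. So 5^4 ≡ 0 (mod 5).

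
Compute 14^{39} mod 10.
4

Using successive squaring:
Binary expansion of 39: 100111
Powers of 14 mod 10 (each is the square of the previous):
  14^1 ≡ 4 (mod 10)
  14^2 ≡ 4² = 16 ≡ 6 (mod 10)
  14^4 ≡ 6² = 36 ≡ 6 (mod 10)
  14^8 ≡ 6² = 36 ≡ 6 (mod 10)
  14^16 ≡ 6² = 36 ≡ 6 (mod 10)
  14^32 ≡ 6² = 36 ≡ 6 (mod 10)
39 = 32 + 4 + 2 + 1, so 14^39 = 14^32 × 14^4 × 14^2 × 14^1 ≡ 6 × 6 × 6 × 4 (mod 10)
Multiplying step by step:
  6 × 6 = 36 ≡ 6 (mod 10)
  6 × 6 = 36 ≡ 6 (mod 10)
  6 × 4 = 24 ≡ 4 (mod 10)
Result: 14^39 ≡ 4 (mod 10)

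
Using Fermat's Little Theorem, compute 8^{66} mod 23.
1

By Fermat's Little Theorem, a^(p-1) ≡ 1 (mod p) for prime p and gcd(a, p) = 1
Here p = 23, so 8^22 ≡ 1 (mod 23)
We can reduce the exponent: 66 mod 22 = 0
So 8^66 ≡ 8^0 (mod 23)
Computing: 8^0 mod 23 = 1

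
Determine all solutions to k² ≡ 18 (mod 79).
The square roots of 18 mod 79 are 52 and 27. Verify: 52² = 2704 ≡ 18 (mod 79)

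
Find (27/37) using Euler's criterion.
(27/37) = 27^{18} mod 37 = 1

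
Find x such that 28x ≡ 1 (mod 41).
28^(-1) ≡ 22 (mod 41). Verification: 28 × 22 = 616 ≡ 1 (mod 41)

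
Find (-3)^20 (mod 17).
Using Fermat: (-3)^{16} ≡ 1 (mod 17). 20 ≡ 4 (mod 16). So (-3)^{20} ≡ (-3)^{4} ≡ 13 (mod 17)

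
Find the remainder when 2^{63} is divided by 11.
By Fermat: 2^{10} ≡ 1 (mod 11). 63 = 6×10 + 3. So 2^{63} ≡ 2^{3} ≡ 8 (mod 11)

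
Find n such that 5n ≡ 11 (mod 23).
16

Since gcd(5, 23) = 1 divides 11, a solution exists.
Multiply both sides by the inverse of 5 mod 23:
  5^(-1) mod 23 = 14
  x ≡ 14 × 11 ≡ 154 ≡ 16 (mod 23)
Verification: 5 × 16 = 80 = 3 × 23 + 11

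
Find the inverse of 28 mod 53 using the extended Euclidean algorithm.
Extended GCD: 28(-17) + 53(9) = 1. So 28^(-1) ≡ 36 ≡ 36 (mod 53). Verify: 28 × 36 = 1008 ≡ 1 (mod 53)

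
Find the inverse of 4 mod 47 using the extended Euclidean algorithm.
Extended GCD: 4(12) + 47(-1) = 1. So 4^(-1) ≡ 12 ≡ 12 (mod 47). Verify: 4 × 12 = 48 ≡ 1 (mod 47)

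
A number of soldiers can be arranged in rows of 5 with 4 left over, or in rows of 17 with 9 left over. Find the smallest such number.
M = 5 × 17 = 85. M₁ = 17, y₁ ≡ 3 (mod 5). M₂ = 5, y₂ ≡ 7 (mod 17). x = 4×17×3 + 9×5×7 ≡ 9 (mod 85). The smallest positive such number is 9.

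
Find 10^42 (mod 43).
Using Fermat: 10^{42} ≡ 1 (mod 43). 42 ≡ 0 (mod 42). So 10^{42} ≡ 10^{0} ≡ 1 (mod 43)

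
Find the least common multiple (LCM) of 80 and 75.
1200

First find GCD(80, 75) using the Euclidean algorithm:
80 = 1 × 75 + 5
75 = 15 × 5 + 0
GCD(80, 75) = 5

LCM formula: LCM(a, b) = (a × b) / GCD(a, b)
LCM(80, 75) = (80 × 75) / 5
LCM(80, 75) = 6000 / 5
LCM(80, 75) = 1200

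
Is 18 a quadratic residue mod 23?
By Euler's criterion: 18^{11} ≡ 1 (mod 23). Since this equals 1, 18 is a QR.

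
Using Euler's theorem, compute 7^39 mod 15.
By Euler: 7^{8} ≡ 1 (mod 15) since gcd(7, 15) = 1. 39 = 4×8 + 7. So 7^{39} ≡ 7^{7} ≡ 13 (mod 15)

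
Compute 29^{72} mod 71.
60

Using successive squaring:
Binary expansion of 72: 1001000
Powers of 29 mod 71 (each is the square of the previous):
  29^1 ≡ 29 (mod 71)
  29^2 ≡ 29² = 841 ≡ 60 (mod 71)
  29^4 ≡ 60² = 3600 ≡ 50 (mod 71)
  29^8 ≡ 50² = 2500 ≡ 15 (mod 71)
  29^16 ≡ 15² = 225 ≡ 12 (mod 71)
  29^32 ≡ 12² = 144 ≡ 2 (mod 71)
  29^64 ≡ 2² = 4 ≡ 4 (mod 71)
72 = 64 + 8, so 29^72 = 29^64 × 29^8 ≡ 4 × 15 (mod 71)
Multiplying step by step:
  4 × 15 = 60 ≡ 60 (mod 71)
Result: 29^72 ≡ 60 (mod 71)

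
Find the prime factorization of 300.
2^2 × 3 × 5^2

Divide by primes starting from smallest:
300 ÷ 2 = 150
150 ÷ 2 = 75
75 ÷ 3 = 25
25 ÷ 5 = 5
5 ÷ 5 = 1

300 = 2^2 × 3 × 5^2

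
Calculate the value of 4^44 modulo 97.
Using repeated squaring. 44 = 32 + 8 + 4 (binary 101100). Repeated squaring mod 97: 4^1 ≡ 4; 4^2 ≡ 4² = 16 ≡ 16; 4^4 ≡ 16² = 256 ≡ 62; 4^8 ≡ 62² = 3844 ≡ 61; 4^16 ≡ 61² = 3721 ≡ 35; 4^32 ≡ 35² = 1225 ≡ 61. Multiply: 4^44 = 4^32 × 4^8 × 4^4 ≡ 61 × 61 × 62 (mod 97): 61 × 61 = 3721 ≡ 35; 35 × 62 = 2170 ≡ 36. So 4^44 ≡ 36 (mod 97).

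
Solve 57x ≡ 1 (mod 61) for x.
15

Using Extended Euclidean Algorithm:
gcd(57, 61) = 1
Bezout coefficients: 57 × 15 + 61 × -14 = 1
So 57 × 15 ≡ 1 (mod 61)
The inverse is 15 mod 61 = 15
Verification: 57 × 15 = 855 = 14 × 61 + 1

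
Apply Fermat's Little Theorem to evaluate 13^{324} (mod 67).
40

By Fermat's Little Theorem, a^(p-1) ≡ 1 (mod p) for prime p and gcd(a, p) = 1
Here p = 67, so 13^66 ≡ 1 (mod 67)
We can reduce the exponent: 324 mod 66 = 60
So 13^324 ≡ 13^60 (mod 67)
Computing: 13^60 mod 67 = 40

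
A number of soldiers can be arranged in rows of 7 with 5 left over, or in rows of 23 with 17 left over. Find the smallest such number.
M = 7 × 23 = 161. M₁ = 23, y₁ ≡ 4 (mod 7). M₂ = 7, y₂ ≡ 10 (mod 23). x = 5×23×4 + 17×7×10 ≡ 40 (mod 161). The smallest positive such number is 40.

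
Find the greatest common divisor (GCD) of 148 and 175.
1

Using the Euclidean algorithm:
148 = 0 × 175 + 148
175 = 1 × 148 + 27
148 = 5 × 27 + 13
27 = 2 × 13 + 1
13 = 13 × 1 + 0

GCD(148, 175) = 1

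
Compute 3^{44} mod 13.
9

Using successive squaring:
Binary expansion of 44: 101100
Powers of 3 mod 13 (each is the square of the previous):
  3^1 ≡ 3 (mod 13)
  3^2 ≡ 3² = 9 ≡ 9 (mod 13)
  3^4 ≡ 9² = 81 ≡ 3 (mod 13)
  3^8 ≡ 3² = 9 ≡ 9 (mod 13)
  3^16 ≡ 9² = 81 ≡ 3 (mod 13)
  3^32 ≡ 3² = 9 ≡ 9 (mod 13)
44 = 32 + 8 + 4, so 3^44 = 3^32 × 3^8 × 3^4 ≡ 9 × 9 × 3 (mod 13)
Multiplying step by step:
  9 × 9 = 81 ≡ 3 (mod 13)
  3 × 3 = 9 ≡ 9 (mod 13)
Result: 3^44 ≡ 9 (mod 13)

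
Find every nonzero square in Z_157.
QRs mod 157: {1, 3, 4, 9, 10, 11, 12, 13, 14, 16, 17, 19, 25, 27, 30, 31, 33, 35, 36, 37, 39, 40, 42, 44, 46, 47, 48, 49, 51, 52, 56, 57, 58, 64, 67, 68, 71, 75, 76, 81, 82, 86, 89, 90, 93, 99, 100, 101, 105, 106, 108, 109, 110, 111, 113, 115, 117, 118, 120, 121, 122, 124, 126, 127, 130, 132, 138, 140, 141, 143, 144, 145, 146, 147, 148, 153, 154, 156}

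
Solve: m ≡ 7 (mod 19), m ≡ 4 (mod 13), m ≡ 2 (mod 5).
M = 19 × 13 × 5 = 1235. M₁ = 65, y₁ ≡ 12 (mod 19). M₂ = 95, y₂ ≡ 10 (mod 13). M₃ = 247, y₃ ≡ 3 (mod 5). m = 7×65×12 + 4×95×10 + 2×247×3 ≡ 862 (mod 1235)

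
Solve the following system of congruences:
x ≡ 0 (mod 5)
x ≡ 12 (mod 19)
50

Using the Chinese Remainder Theorem:
M = product of moduli = 95
For equation 1: M_1 = 19, 19 ≡ 4 (mod 5), inverse of 19 mod 5 is 4 (check: 4 × 4 = 16 ≡ 1 (mod 5))
For equation 2: M_2 = 5, 5 ≡ 5 (mod 19), inverse of 5 mod 19 is 4 (check: 5 × 4 = 20 ≡ 1 (mod 19))
Combine: x ≡ Σ r_i×M_i×(M_i⁻¹ mod m_i) = 0×19×4 + 12×5×4 = 0 + 240 = 240
240 mod 95 = 50
x ≡ 50 (mod 95)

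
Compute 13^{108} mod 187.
69

Using successive squaring:
Binary expansion of 108: 1101100
Powers of 13 mod 187 (each is the square of the previous):
  13^1 ≡ 13 (mod 187)
  13^2 ≡ 13² = 169 ≡ 169 (mod 187)
  13^4 ≡ 169² = 28561 ≡ 137 (mod 187)
  13^8 ≡ 137² = 18769 ≡ 69 (mod 187)
  13^16 ≡ 69² = 4761 ≡ 86 (mod 187)
  13^32 ≡ 86² = 7396 ≡ 103 (mod 187)
  13^64 ≡ 103² = 10609 ≡ 137 (mod 187)
108 = 64 + 32 + 8 + 4, so 13^108 = 13^64 × 13^32 × 13^8 × 13^4 ≡ 137 × 103 × 69 × 137 (mod 187)
Multiplying step by step:
  137 × 103 = 14111 ≡ 86 (mod 187)
  86 × 69 = 5934 ≡ 137 (mod 187)
  137 × 137 = 18769 ≡ 69 (mod 187)
Result: 13^108 ≡ 69 (mod 187)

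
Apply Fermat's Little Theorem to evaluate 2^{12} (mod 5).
1

By Fermat's Little Theorem, a^(p-1) ≡ 1 (mod p) for prime p and gcd(a, p) = 1
Here p = 5, so 2^4 ≡ 1 (mod 5)
We can reduce the exponent: 12 mod 4 = 0
So 2^12 ≡ 2^0 (mod 5)
Computing: 2^0 mod 5 = 1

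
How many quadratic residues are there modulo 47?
For prime 47, there are (p-1)/2 = (47-1)/2 = 23 quadratic residues (excluding 0).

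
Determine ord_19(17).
Powers of 17 mod 19: 17^1≡17, 17^2≡4, 17^3≡11, 17^4≡16, 17^5≡6, 17^6≡7, 17^7≡5, 17^8≡9, 17^9≡1. Order = 9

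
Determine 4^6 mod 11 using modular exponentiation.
6 = 4 + 2 (binary 110). Repeated squaring mod 11: 4^1 ≡ 4; 4^2 ≡ 4² = 16 ≡ 5; 4^4 ≡ 5² = 25 ≡ 3. Multiply: 4^6 = 4^4 × 4^2 ≡ 3 × 5 (mod 11): 3 × 5 = 15 ≡ 4. So 4^6 ≡ 4 (mod 11).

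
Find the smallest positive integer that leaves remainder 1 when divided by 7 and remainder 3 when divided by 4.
M = 7 × 4 = 28. M₁ = 4, y₁ ≡ 2 (mod 7). M₂ = 7, y₂ ≡ 3 (mod 4). y = 1×4×2 + 3×7×3 ≡ 15 (mod 28). The smallest positive such number is 15.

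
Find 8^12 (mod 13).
Using Fermat: 8^{12} ≡ 1 (mod 13). 12 ≡ 0 (mod 12). So 8^{12} ≡ 8^{0} ≡ 1 (mod 13)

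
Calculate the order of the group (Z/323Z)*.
288

Prime factorization: 323 = 17 × 19
Using the formula φ(n) = n × Π(1 - 1/p) for each prime factor p:
φ(323) = 323 × (1 - 1/17) × (1 - 1/19)
φ(323) = 288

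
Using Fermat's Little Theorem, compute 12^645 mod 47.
By Fermat: 12^{46} ≡ 1 (mod 47). 645 ≡ 1 (mod 46). So 12^{645} ≡ 12^{1} ≡ 12 (mod 47)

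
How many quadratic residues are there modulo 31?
For prime 31, there are (p-1)/2 = (31-1)/2 = 15 quadratic residues (excluding 0).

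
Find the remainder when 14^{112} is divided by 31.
By Fermat: 14^{30} ≡ 1 (mod 31). 112 = 3×30 + 22. So 14^{112} ≡ 14^{22} ≡ 19 (mod 31)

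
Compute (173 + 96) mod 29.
8

(173 + 96) = 269
269 mod 29 = 8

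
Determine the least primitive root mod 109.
p - 1 = 108 has prime divisors 2, 3. h is a primitive root mod 109 iff h^(108/q) ≢ 1 (mod 109) for each such q.
h = 2: 2^54 ≡ 108, 2^36 ≡ 1 (mod 109); 2^36 ≡ 1, so not a primitive root.
h = 3: 3^54 ≡ 1, 3^36 ≡ 63 (mod 109); 3^54 ≡ 1, so not a primitive root.
h = 4: 4^54 ≡ 1, 4^36 ≡ 1 (mod 109); 4^54 ≡ 1, so not a primitive root.
h = 5: 5^54 ≡ 1, 5^36 ≡ 63 (mod 109); 5^54 ≡ 1, so not a primitive root.
h = 6: 6^54 ≡ 108, 6^36 ≡ 63 (mod 109); none is 1, so 6 has order 108 and is a primitive root.
The smallest primitive root mod 109 is g = 6.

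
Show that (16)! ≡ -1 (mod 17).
(16)! mod 17 = 16. Since this equals -1 (mod 17), Wilson confirms 17 is prime.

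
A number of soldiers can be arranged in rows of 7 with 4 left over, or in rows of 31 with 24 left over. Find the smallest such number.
M = 7 × 31 = 217. M₁ = 31, y₁ ≡ 5 (mod 7). M₂ = 7, y₂ ≡ 9 (mod 31). y = 4×31×5 + 24×7×9 ≡ 179 (mod 217). The smallest positive such number is 179.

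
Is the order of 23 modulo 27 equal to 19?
No, the actual order is 18, not 19.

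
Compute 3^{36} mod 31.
16

Using successive squaring:
Binary expansion of 36: 100100
Powers of 3 mod 31 (each is the square of the previous):
  3^1 ≡ 3 (mod 31)
  3^2 ≡ 3² = 9 ≡ 9 (mod 31)
  3^4 ≡ 9² = 81 ≡ 19 (mod 31)
  3^8 ≡ 19² = 361 ≡ 20 (mod 31)
  3^16 ≡ 20² = 400 ≡ 28 (mod 31)
  3^32 ≡ 28² = 784 ≡ 9 (mod 31)
36 = 32 + 4, so 3^36 = 3^32 × 3^4 ≡ 9 × 19 (mod 31)
Multiplying step by step:
  9 × 19 = 171 ≡ 16 (mod 31)
Result: 3^36 ≡ 16 (mod 31)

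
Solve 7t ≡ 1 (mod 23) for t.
7^(-1) ≡ 10 (mod 23). Verification: 7 × 10 = 70 ≡ 1 (mod 23)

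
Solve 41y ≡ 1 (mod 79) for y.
41^(-1) ≡ 27 (mod 79). Verification: 41 × 27 = 1107 ≡ 1 (mod 79)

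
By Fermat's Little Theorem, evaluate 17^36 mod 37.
By Fermat's Little Theorem, 17^{36} ≡ 1 (mod 37) since 37 is prime and gcd(17, 37) = 1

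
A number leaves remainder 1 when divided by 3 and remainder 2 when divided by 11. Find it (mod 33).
M = 3 × 11 = 33. M₁ = 11, y₁ ≡ 2 (mod 3). M₂ = 3, y₂ ≡ 4 (mod 11). k = 1×11×2 + 2×3×4 ≡ 13 (mod 33)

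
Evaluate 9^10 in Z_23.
10 = 8 + 2 (binary 1010). Repeated squaring mod 23: 9^1 ≡ 9; 9^2 ≡ 9² = 81 ≡ 12; 9^4 ≡ 12² = 144 ≡ 6; 9^8 ≡ 6² = 36 ≡ 13. Multiply: 9^10 = 9^8 × 9^2 ≡ 13 × 12 (mod 23): 13 × 12 = 156 ≡ 18. So 9^10 ≡ 18 (mod 23).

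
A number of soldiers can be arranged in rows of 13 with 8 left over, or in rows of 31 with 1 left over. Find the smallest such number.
M = 13 × 31 = 403. M₁ = 31, y₁ ≡ 8 (mod 13). M₂ = 13, y₂ ≡ 12 (mod 31). k = 8×31×8 + 1×13×12 ≡ 125 (mod 403). The smallest positive such number is 125.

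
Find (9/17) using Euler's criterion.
(9/17) = 9^{8} mod 17 = 1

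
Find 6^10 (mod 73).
10 = 8 + 2 (binary 1010). Repeated squaring mod 73: 6^1 ≡ 6; 6^2 ≡ 6² = 36 ≡ 36; 6^4 ≡ 36² = 1296 ≡ 55; 6^8 ≡ 55² = 3025 ≡ 32. Multiply: 6^10 = 6^8 × 6^2 ≡ 32 × 36 (mod 73): 32 × 36 = 1152 ≡ 57. So 6^10 ≡ 57 (mod 73).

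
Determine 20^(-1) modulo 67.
20^(-1) ≡ 57 (mod 67). Verification: 20 × 57 = 1140 ≡ 1 (mod 67)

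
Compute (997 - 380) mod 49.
29

(997 - 380) = 617
617 mod 49 = 29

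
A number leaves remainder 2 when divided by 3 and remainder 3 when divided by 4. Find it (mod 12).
M = 3 × 4 = 12. M₁ = 4, y₁ ≡ 1 (mod 3). M₂ = 3, y₂ ≡ 3 (mod 4). t = 2×4×1 + 3×3×3 ≡ 11 (mod 12)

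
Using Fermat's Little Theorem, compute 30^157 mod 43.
By Fermat: 30^{42} ≡ 1 (mod 43). 157 = 3×42 + 31. So 30^{157} ≡ 30^{31} ≡ 28 (mod 43)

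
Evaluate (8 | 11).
(8/11) = 8^{5} mod 11 = -1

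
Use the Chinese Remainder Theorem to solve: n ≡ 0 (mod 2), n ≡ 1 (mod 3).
M = 2 × 3 = 6. M₁ = 3, y₁ ≡ 1 (mod 2). M₂ = 2, y₂ ≡ 2 (mod 3). n = 0×3×1 + 1×2×2 ≡ 4 (mod 6)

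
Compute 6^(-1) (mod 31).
6^(-1) ≡ 26 (mod 31). Verification: 6 × 26 = 156 ≡ 1 (mod 31)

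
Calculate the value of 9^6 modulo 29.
6 = 4 + 2 (binary 110). Repeated squaring mod 29: 9^1 ≡ 9; 9^2 ≡ 9² = 81 ≡ 23; 9^4 ≡ 23² = 529 ≡ 7. Multiply: 9^6 = 9^4 × 9^2 ≡ 7 × 23 (mod 29): 7 × 23 = 161 ≡ 16. So 9^6 ≡ 16 (mod 29).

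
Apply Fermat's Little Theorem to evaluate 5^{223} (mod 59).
16

By Fermat's Little Theorem, a^(p-1) ≡ 1 (mod p) for prime p and gcd(a, p) = 1
Here p = 59, so 5^58 ≡ 1 (mod 59)
We can reduce the exponent: 223 mod 58 = 49
So 5^223 ≡ 5^49 (mod 59)
Computing: 5^49 mod 59 = 16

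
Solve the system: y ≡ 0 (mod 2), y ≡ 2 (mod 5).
M = 2 × 5 = 10. M₁ = 5, y₁ ≡ 1 (mod 2). M₂ = 2, y₂ ≡ 3 (mod 5). y = 0×5×1 + 2×2×3 ≡ 2 (mod 10)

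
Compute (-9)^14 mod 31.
Using repeated squaring. (-9) ≡ 22 (mod 31). 14 = 8 + 4 + 2 (binary 1110). Repeated squaring mod 31: 22^1 ≡ 22; 22^2 ≡ 22² = 484 ≡ 19; 22^4 ≡ 19² = 361 ≡ 20; 22^8 ≡ 20² = 400 ≡ 28. Multiply: (-9)^14 ≡ 22^8 × 22^4 × 22^2 ≡ 28 × 20 × 19 (mod 31): 28 × 20 = 560 ≡ 2; 2 × 19 = 38 ≡ 7. So (-9)^14 ≡ 7 (mod 31).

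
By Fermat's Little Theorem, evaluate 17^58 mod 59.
By Fermat's Little Theorem, 17^{58} ≡ 1 (mod 59) since 59 is prime and gcd(17, 59) = 1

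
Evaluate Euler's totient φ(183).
120

Prime factorization: 183 = 3 × 61
Using the formula φ(n) = n × Π(1 - 1/p) for each prime factor p:
φ(183) = 183 × (1 - 1/3) × (1 - 1/61)
φ(183) = 120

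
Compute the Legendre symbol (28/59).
(28/59) = 28^{29} mod 59 = 1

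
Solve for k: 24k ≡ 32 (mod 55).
38

Since gcd(24, 55) = 1 divides 32, a solution exists.
Multiply both sides by the inverse of 24 mod 55:
  24^(-1) mod 55 = 39
  x ≡ 39 × 32 ≡ 1248 ≡ 38 (mod 55)
Verification: 24 × 38 = 912 = 16 × 55 + 32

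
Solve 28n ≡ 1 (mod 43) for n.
28^(-1) ≡ 20 (mod 43). Verification: 28 × 20 = 560 ≡ 1 (mod 43)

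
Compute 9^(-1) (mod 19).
9^(-1) ≡ 17 (mod 19). Verification: 9 × 17 = 153 ≡ 1 (mod 19)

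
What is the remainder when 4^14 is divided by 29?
Using repeated squaring. 14 = 8 + 4 + 2 (binary 1110). Repeated squaring mod 29: 4^1 ≡ 4; 4^2 ≡ 4² = 16 ≡ 16; 4^4 ≡ 16² = 256 ≡ 24; 4^8 ≡ 24² = 576 ≡ 25. Multiply: 4^14 = 4^8 × 4^4 × 4^2 ≡ 25 × 24 × 16 (mod 29): 25 × 24 = 600 ≡ 20; 20 × 16 = 320 ≡ 1. So 4^14 ≡ 1 (mod 29).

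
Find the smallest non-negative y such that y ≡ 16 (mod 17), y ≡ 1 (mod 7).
50

Using the Chinese Remainder Theorem:
M = product of moduli = 119
For equation 1: M_1 = 7, 7 ≡ 7 (mod 17), inverse of 7 mod 17 is 5 (check: 7 × 5 = 35 ≡ 1 (mod 17))
For equation 2: M_2 = 17, 17 ≡ 3 (mod 7), inverse of 17 mod 7 is 5 (check: 3 × 5 = 15 ≡ 1 (mod 7))
Combine: y ≡ Σ r_i×M_i×(M_i⁻¹ mod m_i) = 16×7×5 + 1×17×5 = 560 + 85 = 645
645 mod 119 = 50
y ≡ 50 (mod 119)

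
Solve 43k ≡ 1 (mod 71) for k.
43^(-1) ≡ 38 (mod 71). Verification: 43 × 38 = 1634 ≡ 1 (mod 71)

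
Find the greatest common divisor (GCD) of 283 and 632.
1

Using the Euclidean algorithm:
283 = 0 × 632 + 283
632 = 2 × 283 + 66
283 = 4 × 66 + 19
66 = 3 × 19 + 9
19 = 2 × 9 + 1
9 = 9 × 1 + 0

GCD(283, 632) = 1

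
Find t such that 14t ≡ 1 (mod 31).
14^(-1) ≡ 20 (mod 31). Verification: 14 × 20 = 280 ≡ 1 (mod 31)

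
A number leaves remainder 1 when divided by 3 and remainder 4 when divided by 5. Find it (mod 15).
M = 3 × 5 = 15. M₁ = 5, y₁ ≡ 2 (mod 3). M₂ = 3, y₂ ≡ 2 (mod 5). z = 1×5×2 + 4×3×2 ≡ 4 (mod 15)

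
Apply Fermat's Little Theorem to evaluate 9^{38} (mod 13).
3

By Fermat's Little Theorem, a^(p-1) ≡ 1 (mod p) for prime p and gcd(a, p) = 1
Here p = 13, so 9^12 ≡ 1 (mod 13)
We can reduce the exponent: 38 mod 12 = 2
So 9^38 ≡ 9^2 (mod 13)
Computing: 9^2 mod 13 = 3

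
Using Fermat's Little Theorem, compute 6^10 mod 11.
By Fermat's Little Theorem, 6^{10} ≡ 1 (mod 11) since 11 is prime and gcd(6, 11) = 1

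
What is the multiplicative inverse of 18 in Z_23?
18^(-1) ≡ 9 (mod 23). Verification: 18 × 9 = 162 ≡ 1 (mod 23)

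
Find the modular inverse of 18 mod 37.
18^(-1) ≡ 35 (mod 37). Verification: 18 × 35 = 630 ≡ 1 (mod 37)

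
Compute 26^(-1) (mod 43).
26^(-1) ≡ 5 (mod 43). Verification: 26 × 5 = 130 ≡ 1 (mod 43)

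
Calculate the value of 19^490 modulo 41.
Using Fermat: 19^{40} ≡ 1 (mod 41). 490 ≡ 10 (mod 40). So 19^{490} ≡ 19^{10} ≡ 32 (mod 41)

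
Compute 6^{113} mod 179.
113

Using successive squaring:
Binary expansion of 113: 1110001
Powers of 6 mod 179 (each is the square of the previous):
  6^1 ≡ 6 (mod 179)
  6^2 ≡ 6² = 36 ≡ 36 (mod 179)
  6^4 ≡ 36² = 1296 ≡ 43 (mod 179)
  6^8 ≡ 43² = 1849 ≡ 59 (mod 179)
  6^16 ≡ 59² = 3481 ≡ 80 (mod 179)
  6^32 ≡ 80² = 6400 ≡ 135 (mod 179)
  6^64 ≡ 135² = 18225 ≡ 146 (mod 179)
113 = 64 + 32 + 16 + 1, so 6^113 = 6^64 × 6^32 × 6^16 × 6^1 ≡ 146 × 135 × 80 × 6 (mod 179)
Multiplying step by step:
  146 × 135 = 19710 ≡ 20 (mod 179)
  20 × 80 = 1600 ≡ 168 (mod 179)
  168 × 6 = 1008 ≡ 113 (mod 179)
Result: 6^113 ≡ 113 (mod 179)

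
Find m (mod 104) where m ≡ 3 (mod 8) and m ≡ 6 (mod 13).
M = 8 × 13 = 104. M₁ = 13, y₁ ≡ 5 (mod 8). M₂ = 8, y₂ ≡ 5 (mod 13). m = 3×13×5 + 6×8×5 ≡ 19 (mod 104)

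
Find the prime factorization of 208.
2^4 × 13

Divide by primes starting from smallest:
208 ÷ 2 = 104
104 ÷ 2 = 52
52 ÷ 2 = 26
26 ÷ 2 = 13
13 ÷ 13 = 1

208 = 2^4 × 13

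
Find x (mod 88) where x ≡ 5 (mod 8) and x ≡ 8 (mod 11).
M = 8 × 11 = 88. M₁ = 11, y₁ ≡ 3 (mod 8). M₂ = 8, y₂ ≡ 7 (mod 11). x = 5×11×3 + 8×8×7 ≡ 85 (mod 88)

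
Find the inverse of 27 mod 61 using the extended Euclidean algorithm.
Extended GCD: 27(-9) + 61(4) = 1. So 27^(-1) ≡ 52 ≡ 52 (mod 61). Verify: 27 × 52 = 1404 ≡ 1 (mod 61)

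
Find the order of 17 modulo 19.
Powers of 17 mod 19: 17^1≡17, 17^2≡4, 17^3≡11, 17^4≡16, 17^5≡6, 17^6≡7, 17^7≡5, 17^8≡9, 17^9≡1. Order = 9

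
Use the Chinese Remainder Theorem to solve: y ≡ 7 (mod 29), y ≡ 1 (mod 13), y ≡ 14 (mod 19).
3719

Using the Chinese Remainder Theorem:
M = product of moduli = 7163
For equation 1: M_1 = 247, 247 ≡ 15 (mod 29), inverse of 247 mod 29 is 2 (check: 15 × 2 = 30 ≡ 1 (mod 29))
For equation 2: M_2 = 551, 551 ≡ 5 (mod 13), inverse of 551 mod 13 is 8 (check: 5 × 8 = 40 ≡ 1 (mod 13))
For equation 3: M_3 = 377, 377 ≡ 16 (mod 19), inverse of 377 mod 19 is 6 (check: 16 × 6 = 96 ≡ 1 (mod 19))
Combine: y ≡ Σ r_i×M_i×(M_i⁻¹ mod m_i) = 7×247×2 + 1×551×8 + 14×377×6 = 3458 + 4408 + 31668 = 39534
39534 mod 7163 = 3719
y ≡ 3719 (mod 7163)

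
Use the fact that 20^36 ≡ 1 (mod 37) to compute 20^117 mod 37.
By Fermat: 20^{36} ≡ 1 (mod 37). 117 = 3×36 + 9. So 20^{117} ≡ 20^{9} ≡ 31 (mod 37)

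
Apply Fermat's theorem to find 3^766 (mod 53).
By Fermat: 3^{52} ≡ 1 (mod 53). 766 ≡ 38 (mod 52). So 3^{766} ≡ 3^{38} ≡ 43 (mod 53)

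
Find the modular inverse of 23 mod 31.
23^(-1) ≡ 27 (mod 31). Verification: 23 × 27 = 621 ≡ 1 (mod 31)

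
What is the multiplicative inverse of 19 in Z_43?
19^(-1) ≡ 34 (mod 43). Verification: 19 × 34 = 646 ≡ 1 (mod 43)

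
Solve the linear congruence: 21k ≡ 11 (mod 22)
11

Since gcd(21, 22) = 1 divides 11, a solution exists.
Multiply both sides by the inverse of 21 mod 22:
  21^(-1) mod 22 = 21
  x ≡ 21 × 11 ≡ 231 ≡ 11 (mod 22)
Verification: 21 × 11 = 231 = 10 × 22 + 11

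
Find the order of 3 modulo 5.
Powers of 3 mod 5: 3^1≡3, 3^2≡4, 3^3≡2, 3^4≡1. Order = 4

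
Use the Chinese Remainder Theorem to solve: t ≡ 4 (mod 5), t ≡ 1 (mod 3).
M = 5 × 3 = 15. M₁ = 3, y₁ ≡ 2 (mod 5). M₂ = 5, y₂ ≡ 2 (mod 3). t = 4×3×2 + 1×5×2 ≡ 4 (mod 15)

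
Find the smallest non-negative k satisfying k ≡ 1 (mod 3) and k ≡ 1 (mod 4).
M = 3 × 4 = 12. M₁ = 4, y₁ ≡ 1 (mod 3). M₂ = 3, y₂ ≡ 3 (mod 4). k = 1×4×1 + 1×3×3 ≡ 1 (mod 12)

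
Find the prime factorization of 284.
2^2 × 71

Divide by primes starting from smallest:
284 ÷ 2 = 142
142 ÷ 2 = 71
71 ÷ 71 = 1

284 = 2^2 × 71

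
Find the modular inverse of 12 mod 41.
12^(-1) ≡ 24 (mod 41). Verification: 12 × 24 = 288 ≡ 1 (mod 41)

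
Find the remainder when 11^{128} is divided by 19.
By Fermat: 11^{18} ≡ 1 (mod 19). 128 = 7×18 + 2. So 11^{128} ≡ 11^{2} ≡ 7 (mod 19)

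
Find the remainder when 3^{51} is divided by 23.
By Fermat: 3^{22} ≡ 1 (mod 23). 51 = 2×22 + 7. So 3^{51} ≡ 3^{7} ≡ 2 (mod 23)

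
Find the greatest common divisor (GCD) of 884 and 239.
1

Using the Euclidean algorithm:
884 = 3 × 239 + 167
239 = 1 × 167 + 72
167 = 2 × 72 + 23
72 = 3 × 23 + 3
23 = 7 × 3 + 2
3 = 1 × 2 + 1
2 = 2 × 1 + 0

GCD(884, 239) = 1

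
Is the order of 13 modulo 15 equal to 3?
No, the actual order is 4, not 3.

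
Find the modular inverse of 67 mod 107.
67^(-1) ≡ 8 (mod 107). Verification: 67 × 8 = 536 ≡ 1 (mod 107)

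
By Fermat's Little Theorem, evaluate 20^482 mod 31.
By Fermat: 20^{30} ≡ 1 (mod 31). 482 ≡ 2 (mod 30). So 20^{482} ≡ 20^{2} ≡ 28 (mod 31)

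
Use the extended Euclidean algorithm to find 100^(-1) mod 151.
Extended GCD: 100(74) + 151(-49) = 1. So 100^(-1) ≡ 74 ≡ 74 (mod 151). Verify: 100 × 74 = 7400 ≡ 1 (mod 151)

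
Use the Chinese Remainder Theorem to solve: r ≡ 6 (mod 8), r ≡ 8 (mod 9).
M = 8 × 9 = 72. M₁ = 9, y₁ ≡ 1 (mod 8). M₂ = 8, y₂ ≡ 8 (mod 9). r = 6×9×1 + 8×8×8 ≡ 62 (mod 72)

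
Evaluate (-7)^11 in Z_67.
Using repeated squaring. (-7) ≡ 60 (mod 67). 11 = 8 + 2 + 1 (binary 1011). Repeated squaring mod 67: 60^1 ≡ 60; 60^2 ≡ 60² = 3600 ≡ 49; 60^4 ≡ 49² = 2401 ≡ 56; 60^8 ≡ 56² = 3136 ≡ 54. Multiply: (-7)^11 ≡ 60^8 × 60^2 × 60^1 ≡ 54 × 49 × 60 (mod 67): 54 × 49 = 2646 ≡ 33; 33 × 60 = 1980 ≡ 37. So (-7)^11 ≡ 37 (mod 67).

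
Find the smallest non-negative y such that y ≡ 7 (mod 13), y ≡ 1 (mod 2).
7

Using the Chinese Remainder Theorem:
M = product of moduli = 26
For equation 1: M_1 = 2, 2 ≡ 2 (mod 13), inverse of 2 mod 13 is 7 (check: 2 × 7 = 14 ≡ 1 (mod 13))
For equation 2: M_2 = 13, 13 ≡ 1 (mod 2), inverse of 13 mod 2 is 1 (check: 1 × 1 = 1 ≡ 1 (mod 2))
Combine: y ≡ Σ r_i×M_i×(M_i⁻¹ mod m_i) = 7×2×7 + 1×13×1 = 98 + 13 = 111
111 mod 26 = 7
y ≡ 7 (mod 26)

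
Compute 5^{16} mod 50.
25

Using successive squaring:
Binary expansion of 16: 10000
Powers of 5 mod 50 (each is the square of the previous):
  5^1 ≡ 5 (mod 50)
  5^2 ≡ 5² = 25 ≡ 25 (mod 50)
  5^4 ≡ 25² = 625 ≡ 25 (mod 50)
  5^8 ≡ 25² = 625 ≡ 25 (mod 50)
  5^16 ≡ 25² = 625 ≡ 25 (mod 50)
16 is a power of 2, so 5^16 is the last square: ≡ 25 (mod 50)
Result: 5^16 ≡ 25 (mod 50)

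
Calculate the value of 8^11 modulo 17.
Using repeated squaring. 11 = 8 + 2 + 1 (binary 1011). Repeated squaring mod 17: 8^1 ≡ 8; 8^2 ≡ 8² = 64 ≡ 13; 8^4 ≡ 13² = 169 ≡ 16; 8^8 ≡ 16² = 256 ≡ 1. Multiply: 8^11 = 8^8 × 8^2 × 8^1 ≡ 1 × 13 × 8 (mod 17): 1 × 13 = 13 ≡ 13; 13 × 8 = 104 ≡ 2. So 8^11 ≡ 2 (mod 17).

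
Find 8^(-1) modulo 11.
7

Using Extended Euclidean Algorithm:
gcd(8, 11) = 1
Bezout coefficients: 8 × -4 + 11 × 3 = 1
So 8 × -4 ≡ 1 (mod 11)
The inverse is -4 mod 11 = 7
Verification: 8 × 7 = 56 = 5 × 11 + 1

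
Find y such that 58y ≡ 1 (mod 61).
58^(-1) ≡ 20 (mod 61). Verification: 58 × 20 = 1160 ≡ 1 (mod 61)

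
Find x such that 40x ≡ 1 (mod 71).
40^(-1) ≡ 16 (mod 71). Verification: 40 × 16 = 640 ≡ 1 (mod 71)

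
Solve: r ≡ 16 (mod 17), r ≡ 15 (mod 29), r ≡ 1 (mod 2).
M = 17 × 29 × 2 = 986. M₁ = 58, y₁ ≡ 5 (mod 17). M₂ = 34, y₂ ≡ 6 (mod 29). M₃ = 493, y₃ ≡ 1 (mod 2). r = 16×58×5 + 15×34×6 + 1×493×1 ≡ 305 (mod 986)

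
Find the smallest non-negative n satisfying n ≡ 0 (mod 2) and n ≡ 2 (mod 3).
M = 2 × 3 = 6. M₁ = 3, y₁ ≡ 1 (mod 2). M₂ = 2, y₂ ≡ 2 (mod 3). n = 0×3×1 + 2×2×2 ≡ 2 (mod 6)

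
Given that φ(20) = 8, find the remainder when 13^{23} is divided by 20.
By Euler: 13^{8} ≡ 1 (mod 20) since gcd(13, 20) = 1. 23 = 2×8 + 7. So 13^{23} ≡ 13^{7} ≡ 17 (mod 20)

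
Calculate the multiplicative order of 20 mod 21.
Powers of 20 mod 21: 20^1≡20, 20^2≡1. Order = 2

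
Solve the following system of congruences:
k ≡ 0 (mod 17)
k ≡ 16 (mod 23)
85

Using the Chinese Remainder Theorem:
M = product of moduli = 391
For equation 1: M_1 = 23, 23 ≡ 6 (mod 17), inverse of 23 mod 17 is 3 (check: 6 × 3 = 18 ≡ 1 (mod 17))
For equation 2: M_2 = 17, 17 ≡ 17 (mod 23), inverse of 17 mod 23 is 19 (check: 17 × 19 = 323 ≡ 1 (mod 23))
Combine: k ≡ Σ r_i×M_i×(M_i⁻¹ mod m_i) = 0×23×3 + 16×17×19 = 0 + 5168 = 5168
5168 mod 391 = 85
k ≡ 85 (mod 391)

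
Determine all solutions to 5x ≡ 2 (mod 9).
4

Since gcd(5, 9) = 1 divides 2, a solution exists.
Multiply both sides by the inverse of 5 mod 9:
  5^(-1) mod 9 = 2
  x ≡ 2 × 2 ≡ 4 ≡ 4 (mod 9)
Verification: 5 × 4 = 20 = 2 × 9 + 2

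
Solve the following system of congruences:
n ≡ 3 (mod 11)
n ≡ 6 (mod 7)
69

Using the Chinese Remainder Theorem:
M = product of moduli = 77
For equation 1: M_1 = 7, 7 ≡ 7 (mod 11), inverse of 7 mod 11 is 8 (check: 7 × 8 = 56 ≡ 1 (mod 11))
For equation 2: M_2 = 11, 11 ≡ 4 (mod 7), inverse of 11 mod 7 is 2 (check: 4 × 2 = 8 ≡ 1 (mod 7))
Combine: n ≡ Σ r_i×M_i×(M_i⁻¹ mod m_i) = 3×7×8 + 6×11×2 = 168 + 132 = 300
300 mod 77 = 69
n ≡ 69 (mod 77)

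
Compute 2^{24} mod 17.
1

Using successive squaring:
Binary expansion of 24: 11000
Powers of 2 mod 17 (each is the square of the previous):
  2^1 ≡ 2 (mod 17)
  2^2 ≡ 2² = 4 ≡ 4 (mod 17)
  2^4 ≡ 4² = 16 ≡ 16 (mod 17)
  2^8 ≡ 16² = 256 ≡ 1 (mod 17)
  2^16 ≡ 1² = 1 ≡ 1 (mod 17)
24 = 16 + 8, so 2^24 = 2^16 × 2^8 ≡ 1 × 1 (mod 17)
Multiplying step by step:
  1 × 1 = 1 ≡ 1 (mod 17)
Result: 2^24 ≡ 1 (mod 17)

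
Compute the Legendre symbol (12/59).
(12/59) = 12^{29} mod 59 = 1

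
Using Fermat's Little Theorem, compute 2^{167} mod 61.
17

By Fermat's Little Theorem, a^(p-1) ≡ 1 (mod p) for prime p and gcd(a, p) = 1
Here p = 61, so 2^60 ≡ 1 (mod 61)
We can reduce the exponent: 167 mod 60 = 47
So 2^167 ≡ 2^47 (mod 61)
Computing: 2^47 mod 61 = 17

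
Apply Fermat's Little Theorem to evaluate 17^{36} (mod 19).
1

By Fermat's Little Theorem, a^(p-1) ≡ 1 (mod p) for prime p and gcd(a, p) = 1
Here p = 19, so 17^18 ≡ 1 (mod 19)
We can reduce the exponent: 36 mod 18 = 0
So 17^36 ≡ 17^0 (mod 19)
Computing: 17^0 mod 19 = 1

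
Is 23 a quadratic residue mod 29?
By Euler's criterion: 23^{14} ≡ 1 (mod 29). Since this equals 1, 23 is a QR.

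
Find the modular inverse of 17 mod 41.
17^(-1) ≡ 29 (mod 41). Verification: 17 × 29 = 493 ≡ 1 (mod 41)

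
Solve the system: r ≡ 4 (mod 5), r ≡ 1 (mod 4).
M = 5 × 4 = 20. M₁ = 4, y₁ ≡ 4 (mod 5). M₂ = 5, y₂ ≡ 1 (mod 4). r = 4×4×4 + 1×5×1 ≡ 9 (mod 20)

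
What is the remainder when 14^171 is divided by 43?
Using Fermat: 14^{42} ≡ 1 (mod 43). 171 ≡ 3 (mod 42). So 14^{171} ≡ 14^{3} ≡ 35 (mod 43)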